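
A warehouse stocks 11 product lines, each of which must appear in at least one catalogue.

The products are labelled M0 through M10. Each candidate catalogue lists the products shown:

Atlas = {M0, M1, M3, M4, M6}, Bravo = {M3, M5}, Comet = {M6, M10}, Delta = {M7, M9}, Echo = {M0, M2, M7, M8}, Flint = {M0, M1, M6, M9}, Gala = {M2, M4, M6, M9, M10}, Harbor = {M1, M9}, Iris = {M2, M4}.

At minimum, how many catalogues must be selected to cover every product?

Bravo and Echo and Gala and Harbor together: Bravo ∪ Echo ∪ Gala ∪ Harbor = {M0, M1, M2, M3, M4, M5, M6, M7, M8, M9, M10} — every product is covered.
No 3 of the 9 catalogues cover everything (all 84 combinations miss at least one product), so 4 is optimal.

4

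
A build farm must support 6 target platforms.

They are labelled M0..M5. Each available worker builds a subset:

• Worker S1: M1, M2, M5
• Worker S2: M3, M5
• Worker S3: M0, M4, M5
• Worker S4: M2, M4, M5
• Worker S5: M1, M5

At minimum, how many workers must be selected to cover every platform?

3

S1 and S2 and S3 together: S1 ∪ S2 ∪ S3 = {M0, M1, M2, M3, M4, M5} — every platform is covered.
Only S3 contains M0, so S3 is forced; the remaining 3 platforms need at least 2 more workers (each remaining worker adds at most 2) — so at least 3 workers are needed, and 3 is optimal.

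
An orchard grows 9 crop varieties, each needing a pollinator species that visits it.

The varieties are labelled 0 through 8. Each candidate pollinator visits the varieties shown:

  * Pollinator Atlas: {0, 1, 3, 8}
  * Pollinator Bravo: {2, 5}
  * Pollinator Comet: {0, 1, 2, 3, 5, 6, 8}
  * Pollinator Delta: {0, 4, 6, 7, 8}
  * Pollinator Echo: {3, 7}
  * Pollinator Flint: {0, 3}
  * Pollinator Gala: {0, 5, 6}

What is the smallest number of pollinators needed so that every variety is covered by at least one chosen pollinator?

Comet and Delta together: Comet ∪ Delta = {0, 1, 2, 3, 4, 5, 6, 7, 8} — every variety is covered.
No single pollinator has all 9 varieties (the largest, Comet, has 7), so 2 is optimal.

2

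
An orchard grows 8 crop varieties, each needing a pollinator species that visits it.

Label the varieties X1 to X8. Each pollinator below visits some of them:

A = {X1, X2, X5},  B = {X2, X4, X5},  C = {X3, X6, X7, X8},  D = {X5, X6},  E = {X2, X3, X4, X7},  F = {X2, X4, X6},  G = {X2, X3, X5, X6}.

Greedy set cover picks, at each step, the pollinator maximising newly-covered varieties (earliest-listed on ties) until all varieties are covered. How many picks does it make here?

3

Greedy: pick C (covers 4 new) → pick A (covers 3 new) → pick B (covers 1 new). Total picks: 3.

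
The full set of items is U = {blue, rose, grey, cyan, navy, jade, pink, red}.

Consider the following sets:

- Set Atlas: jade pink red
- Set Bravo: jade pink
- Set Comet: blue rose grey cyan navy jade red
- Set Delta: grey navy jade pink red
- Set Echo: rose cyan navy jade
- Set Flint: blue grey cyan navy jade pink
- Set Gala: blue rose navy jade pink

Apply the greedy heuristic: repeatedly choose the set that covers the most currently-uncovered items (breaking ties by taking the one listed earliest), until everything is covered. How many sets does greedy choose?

2

Greedy: pick Comet (covers 7 new) → pick Atlas (covers 1 new). Total picks: 2.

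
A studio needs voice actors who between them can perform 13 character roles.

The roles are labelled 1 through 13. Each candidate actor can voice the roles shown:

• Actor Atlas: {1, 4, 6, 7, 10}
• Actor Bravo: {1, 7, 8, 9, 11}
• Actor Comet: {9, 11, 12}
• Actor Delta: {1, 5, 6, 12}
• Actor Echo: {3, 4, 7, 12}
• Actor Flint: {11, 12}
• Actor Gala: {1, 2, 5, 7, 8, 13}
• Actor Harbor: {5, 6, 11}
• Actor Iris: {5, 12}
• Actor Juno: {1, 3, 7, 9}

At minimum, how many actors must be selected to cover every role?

Atlas and Bravo and Echo and Gala together: Atlas ∪ Bravo ∪ Echo ∪ Gala = {1, 2, 3, 4, 5, 6, 7, 8, 9, 10, 11, 12, 13} — every role is covered.
Only Gala contains 2, so Gala is forced; the remaining 7 roles need at least 3 more actors (each remaining actor adds at most 3) — so at least 4 actors are needed, and 4 is optimal.

4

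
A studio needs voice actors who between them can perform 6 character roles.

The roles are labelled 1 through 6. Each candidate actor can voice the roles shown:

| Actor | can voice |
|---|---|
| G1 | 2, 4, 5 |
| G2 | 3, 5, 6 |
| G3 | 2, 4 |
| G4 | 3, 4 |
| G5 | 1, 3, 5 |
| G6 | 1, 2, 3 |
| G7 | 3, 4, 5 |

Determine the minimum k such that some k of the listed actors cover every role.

Take {G2, G3, G6}. Their union is {1, 2, 3, 4, 5, 6}, which is all 6 roles.
Only G2 contains 6, so G2 is forced; the remaining 3 roles need at least 2 more actors (each remaining actor adds at most 2) — so at least 3 actors are needed, and 3 is optimal.

3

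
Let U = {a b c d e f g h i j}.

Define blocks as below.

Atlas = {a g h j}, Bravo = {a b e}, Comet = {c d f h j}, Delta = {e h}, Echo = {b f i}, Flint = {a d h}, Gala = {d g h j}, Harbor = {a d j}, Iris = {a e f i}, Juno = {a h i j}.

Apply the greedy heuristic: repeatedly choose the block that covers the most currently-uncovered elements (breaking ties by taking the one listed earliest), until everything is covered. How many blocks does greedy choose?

Greedy: pick Comet (covers 5 new) → pick Bravo (covers 3 new) → pick Atlas (covers 1 new) → pick Echo (covers 1 new). Total picks: 4.

4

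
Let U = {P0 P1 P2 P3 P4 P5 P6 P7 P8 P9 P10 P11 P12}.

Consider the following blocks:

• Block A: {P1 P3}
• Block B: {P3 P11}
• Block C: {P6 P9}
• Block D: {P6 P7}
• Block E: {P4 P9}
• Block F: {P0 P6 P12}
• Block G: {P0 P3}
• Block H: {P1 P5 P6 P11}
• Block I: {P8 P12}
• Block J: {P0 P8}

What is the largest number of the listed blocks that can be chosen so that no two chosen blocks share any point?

4

A, D, E, I are pairwise disjoint (A={P1,P3}; D={P6,P7}; E={P4,P9}; I={P8,P12}).
Every remaining block overlaps one of these, and no 5 of the listed blocks are pairwise disjoint, so 4 is the maximum.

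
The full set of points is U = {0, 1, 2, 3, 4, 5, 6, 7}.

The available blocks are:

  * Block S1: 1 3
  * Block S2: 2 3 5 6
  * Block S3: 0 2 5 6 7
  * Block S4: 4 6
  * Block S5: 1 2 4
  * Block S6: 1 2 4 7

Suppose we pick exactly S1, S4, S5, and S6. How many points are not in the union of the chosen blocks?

Union of S1, S4, S5, S6 = {1, 2, 3, 4, 6, 7}.
Not covered: 0, 5 — 2 points.

2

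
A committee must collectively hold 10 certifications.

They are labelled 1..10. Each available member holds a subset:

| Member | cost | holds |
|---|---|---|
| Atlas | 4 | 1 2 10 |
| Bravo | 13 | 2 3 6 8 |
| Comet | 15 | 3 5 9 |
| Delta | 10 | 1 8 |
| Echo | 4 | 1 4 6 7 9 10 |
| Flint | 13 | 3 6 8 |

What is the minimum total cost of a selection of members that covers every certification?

Bravo, Comet, Echo together cover every certification (Bravo ∪ Comet ∪ Echo = {1, 2, 3, 4, 5, 6, 7, 8, 9, 10}); total cost 13 + 15 + 4 = 32.
The greedy pick Echo, Atlas, Bravo, Comet costs 36; no covering selection beats 32.

32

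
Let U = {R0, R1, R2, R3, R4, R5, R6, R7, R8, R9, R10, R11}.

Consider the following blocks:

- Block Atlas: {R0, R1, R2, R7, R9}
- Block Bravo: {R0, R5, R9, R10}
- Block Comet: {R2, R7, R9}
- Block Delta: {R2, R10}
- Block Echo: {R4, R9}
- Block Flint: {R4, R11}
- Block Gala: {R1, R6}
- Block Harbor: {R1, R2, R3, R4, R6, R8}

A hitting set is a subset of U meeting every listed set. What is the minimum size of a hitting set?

H = {R2, R4, R5, R6} meets every block (each contains at least one member of H), and |H| = 4.
No choice of 3 items meets every block, so 4 is the minimum.

4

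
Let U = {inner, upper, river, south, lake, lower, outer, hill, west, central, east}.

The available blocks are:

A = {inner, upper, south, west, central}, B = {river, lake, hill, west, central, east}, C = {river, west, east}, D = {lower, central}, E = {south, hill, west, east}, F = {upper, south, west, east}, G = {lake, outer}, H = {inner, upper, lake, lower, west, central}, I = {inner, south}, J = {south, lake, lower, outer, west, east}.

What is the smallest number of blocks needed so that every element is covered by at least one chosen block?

A and B and J together: A ∪ B ∪ J = {inner, upper, river, south, lake, lower, outer, hill, west, central, east} — every element is covered.
No 2 of the 10 blocks cover everything (all 45 combinations miss at least one element), so 3 is optimal.

3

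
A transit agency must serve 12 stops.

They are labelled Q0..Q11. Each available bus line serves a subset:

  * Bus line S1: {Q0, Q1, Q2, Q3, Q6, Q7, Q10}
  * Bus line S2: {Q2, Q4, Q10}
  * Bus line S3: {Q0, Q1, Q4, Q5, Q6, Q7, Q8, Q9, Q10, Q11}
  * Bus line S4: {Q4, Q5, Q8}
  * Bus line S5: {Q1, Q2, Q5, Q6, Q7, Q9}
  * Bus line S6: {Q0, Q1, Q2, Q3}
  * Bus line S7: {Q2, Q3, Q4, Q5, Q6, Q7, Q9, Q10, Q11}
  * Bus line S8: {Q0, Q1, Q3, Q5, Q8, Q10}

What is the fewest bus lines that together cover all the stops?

2

Take {S7, S8}. Their union is {Q0, Q1, Q2, Q3, Q4, Q5, Q6, Q7, Q8, Q9, Q10, Q11}, which is all 12 stops.
No single bus line has all 12 stops (the largest, S3, has 10), so 2 is optimal.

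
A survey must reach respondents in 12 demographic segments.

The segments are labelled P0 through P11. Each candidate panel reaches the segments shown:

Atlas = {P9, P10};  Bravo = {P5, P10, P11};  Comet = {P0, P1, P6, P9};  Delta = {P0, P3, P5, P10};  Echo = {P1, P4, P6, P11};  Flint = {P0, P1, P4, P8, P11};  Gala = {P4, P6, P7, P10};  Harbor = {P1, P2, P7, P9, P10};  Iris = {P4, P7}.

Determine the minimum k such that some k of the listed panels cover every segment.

4

Take {Delta, Echo, Flint, Harbor}. Their union is {P0, P1, P2, P3, P4, P5, P6, P7, P8, P9, P10, P11}, which is all 12 segments.
No 3 of the 9 panels cover everything (all 84 combinations miss at least one segment), so 4 is optimal.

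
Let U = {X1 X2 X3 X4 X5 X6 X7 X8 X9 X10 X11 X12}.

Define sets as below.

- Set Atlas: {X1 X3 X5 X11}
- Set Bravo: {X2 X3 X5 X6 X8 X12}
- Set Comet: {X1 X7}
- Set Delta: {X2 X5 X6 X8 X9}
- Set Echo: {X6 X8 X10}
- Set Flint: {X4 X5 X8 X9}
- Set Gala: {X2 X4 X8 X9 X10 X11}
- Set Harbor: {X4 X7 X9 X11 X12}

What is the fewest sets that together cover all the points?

3

Bravo and Comet and Gala together: Bravo ∪ Comet ∪ Gala = {X1, X2, X3, X4, X5, X6, X7, X8, X9, X10, X11, X12} — every point is covered.
No 2 of the 8 sets cover everything (all 28 combinations miss at least one point), so 3 is optimal.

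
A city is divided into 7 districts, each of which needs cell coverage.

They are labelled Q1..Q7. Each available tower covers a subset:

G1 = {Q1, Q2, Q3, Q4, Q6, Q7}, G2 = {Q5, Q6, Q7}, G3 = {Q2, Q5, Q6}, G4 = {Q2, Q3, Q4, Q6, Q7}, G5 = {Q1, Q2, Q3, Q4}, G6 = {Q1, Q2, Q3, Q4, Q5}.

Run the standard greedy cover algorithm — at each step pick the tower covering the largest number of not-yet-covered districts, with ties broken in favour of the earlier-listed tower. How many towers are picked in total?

Greedy: pick G1 (covers 6 new) → pick G2 (covers 1 new). Total picks: 2.

2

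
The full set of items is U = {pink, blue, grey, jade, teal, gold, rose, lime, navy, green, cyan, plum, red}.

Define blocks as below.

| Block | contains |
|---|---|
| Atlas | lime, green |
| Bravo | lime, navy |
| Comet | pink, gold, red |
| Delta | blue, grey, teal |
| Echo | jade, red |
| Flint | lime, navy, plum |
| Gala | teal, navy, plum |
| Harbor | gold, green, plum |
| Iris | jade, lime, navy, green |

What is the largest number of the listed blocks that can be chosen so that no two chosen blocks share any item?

Bravo, Delta, Echo, Harbor are pairwise disjoint (Bravo={lime,navy}; Delta={blue,grey,teal}; Echo={jade,red}; Harbor={gold,green,plum}).
Every remaining block overlaps one of these, and no 5 of the listed blocks are pairwise disjoint, so 4 is the maximum.

4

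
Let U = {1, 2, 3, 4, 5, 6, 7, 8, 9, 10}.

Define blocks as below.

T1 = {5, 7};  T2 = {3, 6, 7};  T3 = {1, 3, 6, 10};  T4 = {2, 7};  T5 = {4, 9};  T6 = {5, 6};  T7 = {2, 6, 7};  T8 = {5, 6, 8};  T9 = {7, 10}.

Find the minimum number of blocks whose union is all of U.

Take {T3, T5, T7, T8}. Their union is {1, 2, 3, 4, 5, 6, 7, 8, 9, 10}, which is all 10 elements.
Only T3 contains 1, so T3 is forced; the remaining 6 elements need at least 3 more blocks (each remaining block adds at most 2) — so at least 4 blocks are needed, and 4 is optimal.

4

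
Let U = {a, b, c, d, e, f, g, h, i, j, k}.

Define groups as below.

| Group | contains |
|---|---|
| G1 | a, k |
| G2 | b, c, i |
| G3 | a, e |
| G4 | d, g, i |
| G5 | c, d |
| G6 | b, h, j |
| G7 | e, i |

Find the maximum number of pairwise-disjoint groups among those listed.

G1, G5, G6, G7 are pairwise disjoint (G1={a,k}; G5={c,d}; G6={b,h,j}; G7={e,i}).
Every remaining group overlaps one of these, and no 5 of the listed groups are pairwise disjoint, so 4 is the maximum.

4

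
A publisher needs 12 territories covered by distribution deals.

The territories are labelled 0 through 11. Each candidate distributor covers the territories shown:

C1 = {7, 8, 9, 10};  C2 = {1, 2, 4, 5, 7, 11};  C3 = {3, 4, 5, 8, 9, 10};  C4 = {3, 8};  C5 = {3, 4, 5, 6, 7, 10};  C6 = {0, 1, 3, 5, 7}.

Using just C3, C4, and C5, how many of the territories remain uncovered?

Union of C3, C4, C5 = {3, 4, 5, 6, 7, 8, 9, 10}.
Not covered: 0, 1, 2, 11 — 4 territories.

4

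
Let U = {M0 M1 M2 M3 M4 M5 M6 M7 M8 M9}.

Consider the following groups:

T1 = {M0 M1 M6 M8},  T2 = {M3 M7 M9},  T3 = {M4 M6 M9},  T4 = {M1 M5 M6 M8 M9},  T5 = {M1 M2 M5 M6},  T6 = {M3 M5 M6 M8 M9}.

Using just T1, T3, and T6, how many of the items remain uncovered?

2

Union of T1, T3, T6 = {M0, M1, M3, M4, M5, M6, M8, M9}.
Not covered: M2, M7 — 2 items.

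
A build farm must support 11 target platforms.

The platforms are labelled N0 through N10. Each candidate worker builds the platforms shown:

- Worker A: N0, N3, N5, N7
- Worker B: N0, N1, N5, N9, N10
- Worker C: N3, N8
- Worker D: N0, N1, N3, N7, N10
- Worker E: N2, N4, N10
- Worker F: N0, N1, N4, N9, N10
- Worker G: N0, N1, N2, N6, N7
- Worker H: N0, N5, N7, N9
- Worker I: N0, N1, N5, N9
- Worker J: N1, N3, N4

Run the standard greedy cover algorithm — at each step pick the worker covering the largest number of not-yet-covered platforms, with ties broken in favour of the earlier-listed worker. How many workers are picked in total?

4

Greedy: pick B (covers 5 new) → pick G (covers 3 new) → pick C (covers 2 new) → pick E (covers 1 new). Total picks: 4.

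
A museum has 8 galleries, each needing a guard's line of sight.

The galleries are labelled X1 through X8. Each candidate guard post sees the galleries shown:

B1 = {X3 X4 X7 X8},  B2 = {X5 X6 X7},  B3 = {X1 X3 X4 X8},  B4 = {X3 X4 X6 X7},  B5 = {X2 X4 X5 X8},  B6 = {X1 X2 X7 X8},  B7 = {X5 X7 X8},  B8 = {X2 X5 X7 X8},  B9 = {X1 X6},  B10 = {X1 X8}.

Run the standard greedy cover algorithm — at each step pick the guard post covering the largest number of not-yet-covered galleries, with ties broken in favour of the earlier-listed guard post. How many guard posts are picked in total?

Greedy: pick B1 (covers 4 new) → pick B2 (covers 2 new) → pick B6 (covers 2 new). Total picks: 3.

3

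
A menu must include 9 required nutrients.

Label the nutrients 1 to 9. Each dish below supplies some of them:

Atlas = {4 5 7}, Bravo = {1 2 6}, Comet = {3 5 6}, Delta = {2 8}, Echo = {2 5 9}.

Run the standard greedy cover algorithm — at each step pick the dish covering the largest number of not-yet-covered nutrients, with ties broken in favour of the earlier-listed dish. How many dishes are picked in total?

Greedy: pick Atlas (covers 3 new) → pick Bravo (covers 3 new) → pick Comet (covers 1 new) → pick Delta (covers 1 new) → pick Echo (covers 1 new). Total picks: 5.

5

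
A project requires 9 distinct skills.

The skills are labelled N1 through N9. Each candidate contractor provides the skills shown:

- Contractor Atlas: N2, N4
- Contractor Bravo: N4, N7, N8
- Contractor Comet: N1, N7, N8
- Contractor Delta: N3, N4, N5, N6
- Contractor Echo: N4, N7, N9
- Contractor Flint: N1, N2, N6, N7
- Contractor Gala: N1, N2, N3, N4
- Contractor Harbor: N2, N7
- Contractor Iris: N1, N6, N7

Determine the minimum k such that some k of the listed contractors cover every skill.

Take {Comet, Delta, Echo, Flint}. Their union is {N1, N2, N3, N4, N5, N6, N7, N8, N9}, which is all 9 skills.
No 3 of the 9 contractors cover everything (all 84 combinations miss at least one skill), so 4 is optimal.

4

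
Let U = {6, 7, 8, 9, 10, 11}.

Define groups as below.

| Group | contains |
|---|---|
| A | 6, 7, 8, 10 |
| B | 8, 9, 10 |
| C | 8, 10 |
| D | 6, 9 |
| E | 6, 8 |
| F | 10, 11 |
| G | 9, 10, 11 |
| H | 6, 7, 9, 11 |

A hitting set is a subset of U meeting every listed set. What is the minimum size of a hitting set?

2

The 2 elements {6, 10} hit every group.
The groups E, G are pairwise disjoint, so any hitting set needs a separate element for each — at least 2. Hence 2 is optimal.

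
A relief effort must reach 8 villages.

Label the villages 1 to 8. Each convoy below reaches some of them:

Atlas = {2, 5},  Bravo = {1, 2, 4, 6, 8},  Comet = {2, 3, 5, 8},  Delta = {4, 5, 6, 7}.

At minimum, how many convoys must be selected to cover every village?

3

Take {Bravo, Comet, Delta}. Their union is {1, 2, 3, 4, 5, 6, 7, 8}, which is all 8 villages.
Only Bravo contains 1, so Bravo is forced; the remaining 3 villages need at least 2 more convoys (each remaining convoy adds at most 2) — so at least 3 convoys are needed, and 3 is optimal.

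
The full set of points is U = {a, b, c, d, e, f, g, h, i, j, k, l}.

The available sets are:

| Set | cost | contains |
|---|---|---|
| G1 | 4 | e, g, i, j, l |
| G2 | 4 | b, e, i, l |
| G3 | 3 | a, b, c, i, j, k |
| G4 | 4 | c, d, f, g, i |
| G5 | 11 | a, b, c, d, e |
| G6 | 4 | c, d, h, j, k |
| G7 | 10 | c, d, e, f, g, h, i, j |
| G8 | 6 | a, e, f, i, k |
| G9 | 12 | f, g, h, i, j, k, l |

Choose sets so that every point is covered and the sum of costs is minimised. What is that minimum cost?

G2, G3, G4, G6 together cover every point (G2 ∪ G3 ∪ G4 ∪ G6 = {a, b, c, d, e, f, g, h, i, j, k, l}); total cost 4 + 3 + 4 + 4 = 15.
No covering selection has total cost below 15.

15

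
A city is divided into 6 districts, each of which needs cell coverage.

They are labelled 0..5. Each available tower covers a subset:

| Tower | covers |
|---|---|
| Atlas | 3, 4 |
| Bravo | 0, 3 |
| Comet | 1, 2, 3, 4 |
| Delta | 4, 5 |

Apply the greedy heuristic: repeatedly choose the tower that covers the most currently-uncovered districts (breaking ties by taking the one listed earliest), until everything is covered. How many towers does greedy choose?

Greedy: pick Comet (covers 4 new) → pick Bravo (covers 1 new) → pick Delta (covers 1 new). Total picks: 3.

3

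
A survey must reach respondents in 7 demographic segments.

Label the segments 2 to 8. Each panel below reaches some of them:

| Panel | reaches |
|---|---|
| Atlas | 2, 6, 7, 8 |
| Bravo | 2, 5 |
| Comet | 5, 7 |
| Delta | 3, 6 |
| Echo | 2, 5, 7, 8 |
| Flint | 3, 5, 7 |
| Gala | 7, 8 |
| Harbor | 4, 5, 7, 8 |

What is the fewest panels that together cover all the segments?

Take {Bravo, Delta, Harbor}. Their union is {2, 3, 4, 5, 6, 7, 8}, which is all 7 segments.
Only Harbor contains 4, so Harbor is forced; the remaining 3 segments need at least 2 more panels (each remaining panel adds at most 2) — so at least 3 panels are needed, and 3 is optimal.

3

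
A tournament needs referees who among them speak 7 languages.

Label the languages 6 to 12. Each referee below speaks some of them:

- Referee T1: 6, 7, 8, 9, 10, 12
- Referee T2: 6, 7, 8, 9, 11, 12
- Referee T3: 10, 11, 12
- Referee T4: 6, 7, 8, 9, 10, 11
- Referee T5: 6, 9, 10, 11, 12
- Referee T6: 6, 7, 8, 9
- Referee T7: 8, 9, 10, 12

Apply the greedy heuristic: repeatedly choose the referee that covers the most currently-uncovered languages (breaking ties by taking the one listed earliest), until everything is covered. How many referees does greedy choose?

2

Greedy: pick T1 (covers 6 new) → pick T2 (covers 1 new). Total picks: 2.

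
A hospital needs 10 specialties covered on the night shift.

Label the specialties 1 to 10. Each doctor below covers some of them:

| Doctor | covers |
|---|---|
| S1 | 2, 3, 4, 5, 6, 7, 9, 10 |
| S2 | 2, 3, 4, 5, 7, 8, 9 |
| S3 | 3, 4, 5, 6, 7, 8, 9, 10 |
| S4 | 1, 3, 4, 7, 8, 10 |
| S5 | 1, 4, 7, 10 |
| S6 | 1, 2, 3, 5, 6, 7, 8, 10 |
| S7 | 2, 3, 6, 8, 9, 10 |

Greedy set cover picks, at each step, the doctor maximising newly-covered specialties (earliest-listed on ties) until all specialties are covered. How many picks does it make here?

2

Greedy: pick S1 (covers 8 new) → pick S4 (covers 2 new). Total picks: 2.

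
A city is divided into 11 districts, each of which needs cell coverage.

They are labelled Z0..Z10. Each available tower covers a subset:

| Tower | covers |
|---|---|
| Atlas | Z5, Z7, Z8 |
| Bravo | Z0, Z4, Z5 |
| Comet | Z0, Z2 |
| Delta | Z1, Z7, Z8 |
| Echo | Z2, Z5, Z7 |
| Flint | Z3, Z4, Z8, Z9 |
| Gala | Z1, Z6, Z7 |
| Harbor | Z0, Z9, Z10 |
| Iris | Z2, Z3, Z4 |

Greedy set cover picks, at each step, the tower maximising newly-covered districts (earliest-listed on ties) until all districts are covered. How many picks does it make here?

4

Greedy: pick Flint (covers 4 new) → pick Echo (covers 3 new) → pick Gala (covers 2 new) → pick Harbor (covers 2 new). Total picks: 4.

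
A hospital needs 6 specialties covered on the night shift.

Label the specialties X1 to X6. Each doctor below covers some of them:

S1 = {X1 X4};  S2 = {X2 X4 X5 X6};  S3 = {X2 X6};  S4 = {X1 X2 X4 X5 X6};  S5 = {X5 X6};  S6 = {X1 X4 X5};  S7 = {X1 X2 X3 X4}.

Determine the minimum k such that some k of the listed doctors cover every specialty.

Take {S2, S7}. Their union is {X1, X2, X3, X4, X5, X6}, which is all 6 specialties.
No single doctor has all 6 specialties (the largest, S4, has 5), so 2 is optimal.

2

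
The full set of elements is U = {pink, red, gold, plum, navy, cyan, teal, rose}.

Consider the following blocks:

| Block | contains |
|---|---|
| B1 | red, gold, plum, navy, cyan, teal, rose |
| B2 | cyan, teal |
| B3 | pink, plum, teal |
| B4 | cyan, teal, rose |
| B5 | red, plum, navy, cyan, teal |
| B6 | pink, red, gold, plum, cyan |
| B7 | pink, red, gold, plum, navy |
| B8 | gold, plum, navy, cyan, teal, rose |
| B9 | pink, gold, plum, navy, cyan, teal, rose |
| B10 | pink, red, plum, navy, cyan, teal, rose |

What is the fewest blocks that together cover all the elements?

B6 and B8 together: B6 ∪ B8 = {pink, red, gold, plum, navy, cyan, teal, rose} — every element is covered.
No single block has all 8 elements (the largest, B1, has 7), so 2 is optimal.

2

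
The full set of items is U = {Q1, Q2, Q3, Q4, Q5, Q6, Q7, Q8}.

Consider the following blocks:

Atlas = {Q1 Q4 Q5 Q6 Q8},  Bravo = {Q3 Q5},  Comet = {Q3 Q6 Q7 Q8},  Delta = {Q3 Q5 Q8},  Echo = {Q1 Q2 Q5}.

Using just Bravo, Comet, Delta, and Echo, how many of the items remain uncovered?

Union of Bravo, Comet, Delta, Echo = {Q1, Q2, Q3, Q5, Q6, Q7, Q8}.
Not covered: Q4 — 1 item.

1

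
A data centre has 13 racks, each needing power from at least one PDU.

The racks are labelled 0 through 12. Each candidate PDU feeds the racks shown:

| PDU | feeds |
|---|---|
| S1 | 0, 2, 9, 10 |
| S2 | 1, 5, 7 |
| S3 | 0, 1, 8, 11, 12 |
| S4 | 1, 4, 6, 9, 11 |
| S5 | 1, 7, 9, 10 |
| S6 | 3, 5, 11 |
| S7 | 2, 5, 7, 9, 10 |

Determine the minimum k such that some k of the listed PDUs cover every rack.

Take {S3, S4, S6, S7}. Their union is {0, 1, 2, 3, 4, 5, 6, 7, 8, 9, 10, 11, 12}, which is all 13 racks.
Only S6 contains 3, so S6 is forced; the remaining 10 racks need at least 3 more PDUs (each remaining PDU adds at most 4) — so at least 4 PDUs are needed, and 4 is optimal.

4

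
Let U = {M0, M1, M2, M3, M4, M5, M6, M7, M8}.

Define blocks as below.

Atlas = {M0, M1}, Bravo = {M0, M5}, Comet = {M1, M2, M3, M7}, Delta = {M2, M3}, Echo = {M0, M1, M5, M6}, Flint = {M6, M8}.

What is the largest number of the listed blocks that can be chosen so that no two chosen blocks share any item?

Bravo, Comet, Flint are pairwise disjoint (Bravo={M0,M5}; Comet={M1,M2,M3,M7}; Flint={M6,M8}).
Every remaining block overlaps one of these, and no 4 of the listed blocks are pairwise disjoint, so 3 is the maximum.

3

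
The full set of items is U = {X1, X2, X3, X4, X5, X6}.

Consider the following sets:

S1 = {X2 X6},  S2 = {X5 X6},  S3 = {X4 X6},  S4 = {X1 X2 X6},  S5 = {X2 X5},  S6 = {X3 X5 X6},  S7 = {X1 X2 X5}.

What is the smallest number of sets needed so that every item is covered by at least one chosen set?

Take {S3, S6, S7}. Their union is {X1, X2, X3, X4, X5, X6}, which is all 6 items.
Only S6 contains X3, so S6 is forced; the remaining 3 items need at least 2 more sets (each remaining set adds at most 2) — so at least 3 sets are needed, and 3 is optimal.

3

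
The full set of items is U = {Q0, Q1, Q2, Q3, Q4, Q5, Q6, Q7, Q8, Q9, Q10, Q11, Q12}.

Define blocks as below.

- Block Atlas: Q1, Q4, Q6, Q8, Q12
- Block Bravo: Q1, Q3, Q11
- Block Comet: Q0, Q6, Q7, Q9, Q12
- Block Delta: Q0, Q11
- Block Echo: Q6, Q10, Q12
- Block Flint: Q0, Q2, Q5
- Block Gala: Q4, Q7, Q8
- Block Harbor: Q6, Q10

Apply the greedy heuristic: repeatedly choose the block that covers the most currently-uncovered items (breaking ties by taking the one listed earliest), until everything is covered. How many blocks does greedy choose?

Greedy: pick Atlas (covers 5 new) → pick Comet (covers 3 new) → pick Bravo (covers 2 new) → pick Flint (covers 2 new) → pick Echo (covers 1 new). Total picks: 5.

5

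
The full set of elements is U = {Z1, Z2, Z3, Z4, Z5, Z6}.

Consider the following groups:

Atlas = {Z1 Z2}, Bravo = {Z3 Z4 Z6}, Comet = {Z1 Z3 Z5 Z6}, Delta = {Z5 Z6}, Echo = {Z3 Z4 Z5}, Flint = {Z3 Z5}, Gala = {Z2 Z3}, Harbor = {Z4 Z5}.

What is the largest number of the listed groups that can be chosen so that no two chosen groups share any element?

Atlas, Echo are pairwise disjoint (Atlas={Z1,Z2}; Echo={Z3,Z4,Z5}).
Every remaining group overlaps one of these, and no 3 of the listed groups are pairwise disjoint, so 2 is the maximum.

2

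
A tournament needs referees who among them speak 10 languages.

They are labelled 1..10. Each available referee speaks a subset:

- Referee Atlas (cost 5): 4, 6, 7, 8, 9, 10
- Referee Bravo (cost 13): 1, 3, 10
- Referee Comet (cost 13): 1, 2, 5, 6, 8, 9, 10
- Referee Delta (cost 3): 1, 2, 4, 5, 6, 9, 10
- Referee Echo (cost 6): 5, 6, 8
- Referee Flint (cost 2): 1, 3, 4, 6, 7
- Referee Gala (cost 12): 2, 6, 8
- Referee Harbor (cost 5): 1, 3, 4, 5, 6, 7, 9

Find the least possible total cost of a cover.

10

Atlas, Delta, Flint together cover every language (Atlas ∪ Delta ∪ Flint = {1, 2, 3, 4, 5, 6, 7, 8, 9, 10}); total cost 5 + 3 + 2 = 10.
No covering selection has total cost below 10.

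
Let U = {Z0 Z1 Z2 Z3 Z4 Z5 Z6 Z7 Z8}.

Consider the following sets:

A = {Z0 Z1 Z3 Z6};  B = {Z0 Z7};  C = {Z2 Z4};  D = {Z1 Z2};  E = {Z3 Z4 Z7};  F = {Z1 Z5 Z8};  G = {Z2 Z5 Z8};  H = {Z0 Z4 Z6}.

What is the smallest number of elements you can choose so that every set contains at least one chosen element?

4

Take T = {Z2, Z5, Z6, Z7}. Each listed set contains at least one of these, so T is a hitting set of size 4.
No choice of 3 elements meets every set, so 4 is the minimum.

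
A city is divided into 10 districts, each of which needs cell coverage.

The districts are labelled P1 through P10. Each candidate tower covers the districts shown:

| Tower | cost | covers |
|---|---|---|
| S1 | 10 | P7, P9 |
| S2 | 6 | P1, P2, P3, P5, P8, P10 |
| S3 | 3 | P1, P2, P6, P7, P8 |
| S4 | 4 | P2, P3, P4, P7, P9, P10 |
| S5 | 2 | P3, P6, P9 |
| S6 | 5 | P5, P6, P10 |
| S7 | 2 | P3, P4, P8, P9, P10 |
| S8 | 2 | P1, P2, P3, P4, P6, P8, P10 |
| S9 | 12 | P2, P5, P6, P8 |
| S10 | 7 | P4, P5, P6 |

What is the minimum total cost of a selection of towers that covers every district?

10

S3, S6, S7 together cover every district (S3 ∪ S6 ∪ S7 = {P1, P2, P3, P4, P5, P6, P7, P8, P9, P10}); total cost 3 + 5 + 2 = 10.
The greedy pick S8, S4, S6 costs 11; no covering selection beats 10.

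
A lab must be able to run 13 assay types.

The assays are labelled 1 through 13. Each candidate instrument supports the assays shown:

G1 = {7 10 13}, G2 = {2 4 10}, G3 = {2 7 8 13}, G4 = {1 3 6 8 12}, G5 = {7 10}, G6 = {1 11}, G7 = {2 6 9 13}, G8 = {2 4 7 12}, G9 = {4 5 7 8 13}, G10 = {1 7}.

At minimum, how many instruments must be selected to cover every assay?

G4 and G5 and G6 and G7 and G9 together: G4 ∪ G5 ∪ G6 ∪ G7 ∪ G9 = {1, 2, 3, 4, 5, 6, 7, 8, 9, 10, 11, 12, 13} — every assay is covered.
No 4 of the 10 instruments cover everything (all 210 combinations miss at least one assay), so 5 is optimal.

5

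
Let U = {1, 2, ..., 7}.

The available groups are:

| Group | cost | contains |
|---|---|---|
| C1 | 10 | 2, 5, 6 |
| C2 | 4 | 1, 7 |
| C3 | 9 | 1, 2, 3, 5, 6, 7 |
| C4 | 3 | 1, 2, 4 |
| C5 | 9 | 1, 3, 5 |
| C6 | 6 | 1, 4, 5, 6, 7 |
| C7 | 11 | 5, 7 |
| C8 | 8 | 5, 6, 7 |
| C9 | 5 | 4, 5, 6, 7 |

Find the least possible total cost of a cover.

C3, C4 together cover every point (C3 ∪ C4 = {1, 2, 3, 4, 5, 6, 7}); total cost 9 + 3 = 12.
The greedy pick C4, C9, C3 costs 17; no covering selection beats 12.

12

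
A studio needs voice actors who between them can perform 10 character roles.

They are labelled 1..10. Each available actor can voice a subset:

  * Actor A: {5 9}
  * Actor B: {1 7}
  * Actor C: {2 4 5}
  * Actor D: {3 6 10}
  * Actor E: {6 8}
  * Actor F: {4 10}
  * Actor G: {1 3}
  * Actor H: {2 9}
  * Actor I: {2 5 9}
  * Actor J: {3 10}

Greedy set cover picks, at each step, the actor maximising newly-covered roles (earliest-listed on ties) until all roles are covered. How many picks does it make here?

5

Greedy: pick C (covers 3 new) → pick D (covers 3 new) → pick B (covers 2 new) → pick A (covers 1 new) → pick E (covers 1 new). Total picks: 5.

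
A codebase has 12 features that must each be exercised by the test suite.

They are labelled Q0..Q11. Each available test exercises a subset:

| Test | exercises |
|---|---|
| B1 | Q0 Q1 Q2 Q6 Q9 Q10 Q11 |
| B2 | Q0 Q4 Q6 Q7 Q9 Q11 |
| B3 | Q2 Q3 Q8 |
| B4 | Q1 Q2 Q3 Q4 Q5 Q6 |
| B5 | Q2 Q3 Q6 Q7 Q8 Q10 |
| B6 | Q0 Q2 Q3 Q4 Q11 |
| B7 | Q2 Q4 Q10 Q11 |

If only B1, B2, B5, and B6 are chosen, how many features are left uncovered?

Union of B1, B2, B5, B6 = {Q0, Q1, Q2, Q3, Q4, Q6, Q7, Q8, Q9, Q10, Q11}.
Not covered: Q5 — 1 feature.

1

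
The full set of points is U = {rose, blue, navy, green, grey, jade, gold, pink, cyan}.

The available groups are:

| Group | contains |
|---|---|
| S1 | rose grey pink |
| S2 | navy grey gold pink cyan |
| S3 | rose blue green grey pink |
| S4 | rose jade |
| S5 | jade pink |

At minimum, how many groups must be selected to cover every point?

S2, S3, and S4 cover everything between them: the union {rose, blue, navy, green, grey, jade, gold, pink, cyan} is all of U.
Only S3 contains blue, so S3 is forced; the remaining 4 points need at least 2 more groups (each remaining group adds at most 3) — so at least 3 groups are needed, and 3 is optimal.

3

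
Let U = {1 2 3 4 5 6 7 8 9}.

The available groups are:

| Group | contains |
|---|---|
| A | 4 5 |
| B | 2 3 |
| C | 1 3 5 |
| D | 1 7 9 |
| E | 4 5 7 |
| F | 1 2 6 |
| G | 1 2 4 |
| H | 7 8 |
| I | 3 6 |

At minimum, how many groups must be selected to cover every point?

5

D, E, G, H, and I cover everything between them: the union {1, 2, 3, 4, 5, 6, 7, 8, 9} is all of U.
No 4 of the 9 groups cover everything (all 126 combinations miss at least one point), so 5 is optimal.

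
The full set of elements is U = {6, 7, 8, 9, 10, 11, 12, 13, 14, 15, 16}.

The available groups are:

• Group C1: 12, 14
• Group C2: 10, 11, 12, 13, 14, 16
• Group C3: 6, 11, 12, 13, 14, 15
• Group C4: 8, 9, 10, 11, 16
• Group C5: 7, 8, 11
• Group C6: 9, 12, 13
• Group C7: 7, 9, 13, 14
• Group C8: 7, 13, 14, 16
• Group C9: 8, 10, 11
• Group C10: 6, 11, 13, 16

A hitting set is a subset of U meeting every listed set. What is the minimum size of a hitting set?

The 3 elements {11, 13, 14} hit every group.
No choice of 2 elements meets every group, so 3 is the minimum.

3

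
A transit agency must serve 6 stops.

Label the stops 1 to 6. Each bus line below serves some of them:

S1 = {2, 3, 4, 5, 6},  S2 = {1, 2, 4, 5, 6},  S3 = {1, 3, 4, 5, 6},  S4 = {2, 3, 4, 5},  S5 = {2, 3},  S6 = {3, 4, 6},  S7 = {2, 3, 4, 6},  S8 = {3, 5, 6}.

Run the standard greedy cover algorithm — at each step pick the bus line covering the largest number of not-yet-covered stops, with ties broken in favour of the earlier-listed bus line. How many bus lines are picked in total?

Greedy: pick S1 (covers 5 new) → pick S2 (covers 1 new). Total picks: 2.

2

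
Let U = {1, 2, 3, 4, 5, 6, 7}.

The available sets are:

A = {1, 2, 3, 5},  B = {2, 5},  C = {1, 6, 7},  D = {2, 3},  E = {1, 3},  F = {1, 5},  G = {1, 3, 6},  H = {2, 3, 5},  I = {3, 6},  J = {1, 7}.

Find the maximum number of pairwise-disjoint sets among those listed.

B, I, J are pairwise disjoint (B={2,5}; I={3,6}; J={1,7}).
Every remaining set overlaps one of these, and no 4 of the listed sets are pairwise disjoint, so 3 is the maximum.

3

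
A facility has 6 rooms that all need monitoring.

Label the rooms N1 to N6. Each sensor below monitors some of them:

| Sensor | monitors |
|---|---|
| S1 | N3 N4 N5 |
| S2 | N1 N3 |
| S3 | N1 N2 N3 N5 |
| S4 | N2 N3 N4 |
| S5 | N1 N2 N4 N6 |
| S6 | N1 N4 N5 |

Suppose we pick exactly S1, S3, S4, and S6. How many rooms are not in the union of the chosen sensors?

1

Union of S1, S3, S4, S6 = {N1, N2, N3, N4, N5}.
Not covered: N6 — 1 room.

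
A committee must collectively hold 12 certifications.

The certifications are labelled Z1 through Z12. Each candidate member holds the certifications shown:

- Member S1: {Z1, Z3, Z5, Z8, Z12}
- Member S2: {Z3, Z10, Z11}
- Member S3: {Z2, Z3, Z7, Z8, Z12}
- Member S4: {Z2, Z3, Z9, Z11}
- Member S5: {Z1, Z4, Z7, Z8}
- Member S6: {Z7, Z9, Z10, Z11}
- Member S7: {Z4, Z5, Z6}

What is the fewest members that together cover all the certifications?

Take {S3, S5, S6, S7}. Their union is {Z1, Z2, Z3, Z4, Z5, Z6, Z7, Z8, Z9, Z10, Z11, Z12}, which is all 12 certifications.
No 3 of the 7 members cover everything (all 35 combinations miss at least one certification), so 4 is optimal.

4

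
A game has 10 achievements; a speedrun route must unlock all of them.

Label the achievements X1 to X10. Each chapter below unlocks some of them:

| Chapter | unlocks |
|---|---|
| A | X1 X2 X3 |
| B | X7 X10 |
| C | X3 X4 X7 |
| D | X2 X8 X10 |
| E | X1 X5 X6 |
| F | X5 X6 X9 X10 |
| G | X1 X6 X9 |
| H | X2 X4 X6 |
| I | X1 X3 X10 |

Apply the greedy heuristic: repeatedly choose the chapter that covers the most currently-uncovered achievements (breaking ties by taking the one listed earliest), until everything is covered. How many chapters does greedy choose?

4

Greedy: pick F (covers 4 new) → pick A (covers 3 new) → pick C (covers 2 new) → pick D (covers 1 new). Total picks: 4.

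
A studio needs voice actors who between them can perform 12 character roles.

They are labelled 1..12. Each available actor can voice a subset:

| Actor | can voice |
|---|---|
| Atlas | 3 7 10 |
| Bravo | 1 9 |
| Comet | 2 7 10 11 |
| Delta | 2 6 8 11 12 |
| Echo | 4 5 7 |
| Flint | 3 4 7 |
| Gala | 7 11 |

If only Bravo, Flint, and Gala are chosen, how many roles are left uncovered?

6

Union of Bravo, Flint, Gala = {1, 3, 4, 7, 9, 11}.
Not covered: 2, 5, 6, 8, 10, 12 — 6 roles.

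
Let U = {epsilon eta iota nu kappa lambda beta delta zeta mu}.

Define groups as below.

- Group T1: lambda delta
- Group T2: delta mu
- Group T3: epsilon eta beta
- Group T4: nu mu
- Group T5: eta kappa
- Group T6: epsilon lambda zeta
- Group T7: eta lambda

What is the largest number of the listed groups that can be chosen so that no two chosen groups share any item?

3

T1, T3, T4 are pairwise disjoint (T1={lambda,delta}; T3={epsilon,eta,beta}; T4={nu,mu}).
Every remaining group overlaps one of these, and no 4 of the listed groups are pairwise disjoint, so 3 is the maximum.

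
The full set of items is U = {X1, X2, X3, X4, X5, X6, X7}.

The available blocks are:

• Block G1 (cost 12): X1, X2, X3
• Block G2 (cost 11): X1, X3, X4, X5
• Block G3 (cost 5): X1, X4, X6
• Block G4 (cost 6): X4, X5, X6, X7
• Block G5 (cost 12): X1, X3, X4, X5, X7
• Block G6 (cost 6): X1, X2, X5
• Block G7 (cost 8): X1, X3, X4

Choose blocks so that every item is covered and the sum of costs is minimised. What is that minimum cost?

G1, G4 together cover every item (G1 ∪ G4 = {X1, X2, X3, X4, X5, X6, X7}); total cost 12 + 6 = 18.
The greedy pick G4, G6, G7 costs 20; no covering selection beats 18.

18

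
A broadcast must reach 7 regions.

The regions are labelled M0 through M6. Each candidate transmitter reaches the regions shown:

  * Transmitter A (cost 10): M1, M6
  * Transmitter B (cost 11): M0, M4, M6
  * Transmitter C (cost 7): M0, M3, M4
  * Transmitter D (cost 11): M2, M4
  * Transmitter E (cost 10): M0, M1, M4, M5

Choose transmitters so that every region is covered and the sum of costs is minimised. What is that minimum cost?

A, C, D, E together cover every region (A ∪ C ∪ D ∪ E = {M0, M1, M2, M3, M4, M5, M6}); total cost 10 + 7 + 11 + 10 = 38.
No covering selection has total cost below 38.

38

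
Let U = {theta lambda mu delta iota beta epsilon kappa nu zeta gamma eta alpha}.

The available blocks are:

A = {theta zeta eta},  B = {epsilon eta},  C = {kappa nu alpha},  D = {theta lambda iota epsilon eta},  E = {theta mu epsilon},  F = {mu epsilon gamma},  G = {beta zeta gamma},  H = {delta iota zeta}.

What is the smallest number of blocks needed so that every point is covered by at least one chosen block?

Take {C, D, E, G, H}. Their union is {theta, lambda, mu, delta, iota, beta, epsilon, kappa, nu, zeta, gamma, eta, alpha}, which is all 13 points.
No 4 of the 8 blocks cover everything (all 70 combinations miss at least one point), so 5 is optimal.

5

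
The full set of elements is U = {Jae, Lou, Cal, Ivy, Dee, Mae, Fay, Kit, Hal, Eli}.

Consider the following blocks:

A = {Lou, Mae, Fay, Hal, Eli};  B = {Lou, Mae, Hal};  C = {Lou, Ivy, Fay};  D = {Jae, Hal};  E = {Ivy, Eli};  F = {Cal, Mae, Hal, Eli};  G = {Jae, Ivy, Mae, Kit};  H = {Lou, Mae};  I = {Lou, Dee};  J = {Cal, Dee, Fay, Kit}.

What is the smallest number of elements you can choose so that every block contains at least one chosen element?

T = {Jae, Lou, Cal, Eli} meets every block (each contains at least one member of T), and |T| = 4.
The blocks D, E, H, J are pairwise disjoint, so any hitting set needs a separate element for each — at least 4. Hence 4 is optimal.

4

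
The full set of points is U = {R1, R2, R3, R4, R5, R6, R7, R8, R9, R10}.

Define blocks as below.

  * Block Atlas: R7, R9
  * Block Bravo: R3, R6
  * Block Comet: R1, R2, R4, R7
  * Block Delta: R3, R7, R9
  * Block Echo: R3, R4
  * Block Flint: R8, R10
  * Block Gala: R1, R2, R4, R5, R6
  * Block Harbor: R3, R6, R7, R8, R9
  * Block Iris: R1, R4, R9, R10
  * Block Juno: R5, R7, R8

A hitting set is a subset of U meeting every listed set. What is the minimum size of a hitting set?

The 4 points {R2, R3, R8, R9} hit every block.
No choice of 3 points meets every block, so 4 is the minimum.

4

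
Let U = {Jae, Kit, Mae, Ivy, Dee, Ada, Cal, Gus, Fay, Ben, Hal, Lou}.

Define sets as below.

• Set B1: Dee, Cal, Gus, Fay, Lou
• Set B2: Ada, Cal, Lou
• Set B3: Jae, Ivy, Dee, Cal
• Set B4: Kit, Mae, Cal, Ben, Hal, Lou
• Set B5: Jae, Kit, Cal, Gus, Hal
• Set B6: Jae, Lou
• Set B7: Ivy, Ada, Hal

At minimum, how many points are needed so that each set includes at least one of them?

The 3 points {Jae, Ada, Lou} hit every set.
No choice of 2 points meets every set, so 3 is the minimum.

3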